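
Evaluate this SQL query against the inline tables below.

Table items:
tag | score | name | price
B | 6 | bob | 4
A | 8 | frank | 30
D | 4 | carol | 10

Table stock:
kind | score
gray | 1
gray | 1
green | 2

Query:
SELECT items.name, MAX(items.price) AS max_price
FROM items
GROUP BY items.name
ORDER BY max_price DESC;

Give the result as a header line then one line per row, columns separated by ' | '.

== RESULT ==
items.name | max_price
frank | 30
carol | 10
bob | 4

Derivation:
After GROUP BY (3 rows):
items.name | max_price
bob | 4
frank | 30
carol | 10
After ORDER BY (3 rows):
items.name | max_price
frank | 30
carol | 10
bob | 4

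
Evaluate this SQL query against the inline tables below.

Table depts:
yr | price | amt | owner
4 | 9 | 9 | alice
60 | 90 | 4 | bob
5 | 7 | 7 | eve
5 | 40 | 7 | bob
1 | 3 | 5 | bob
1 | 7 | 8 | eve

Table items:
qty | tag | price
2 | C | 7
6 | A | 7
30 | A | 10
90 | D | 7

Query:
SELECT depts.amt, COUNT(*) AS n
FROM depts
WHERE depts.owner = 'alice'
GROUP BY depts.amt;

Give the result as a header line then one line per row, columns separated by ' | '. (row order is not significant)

After WHERE (1 rows):
depts.yr | depts.price | depts.amt | depts.owner
4 | 9 | 9 | alice
After GROUP BY (1 rows):
depts.amt | n
9 | 1

== RESULT ==
depts.amt | n
9 | 1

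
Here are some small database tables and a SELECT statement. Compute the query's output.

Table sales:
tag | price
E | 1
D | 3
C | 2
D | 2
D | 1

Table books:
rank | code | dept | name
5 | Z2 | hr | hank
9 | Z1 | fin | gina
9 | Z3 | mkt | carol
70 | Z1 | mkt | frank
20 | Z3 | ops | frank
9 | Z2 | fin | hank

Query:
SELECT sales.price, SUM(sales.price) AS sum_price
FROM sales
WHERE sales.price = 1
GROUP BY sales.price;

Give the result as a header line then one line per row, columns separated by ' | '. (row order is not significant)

After WHERE (2 rows):
sales.tag | sales.price
E | 1
D | 1
After GROUP BY (1 rows):
sales.price | sum_price
1 | 2

== RESULT ==
sales.price | sum_price
1 | 2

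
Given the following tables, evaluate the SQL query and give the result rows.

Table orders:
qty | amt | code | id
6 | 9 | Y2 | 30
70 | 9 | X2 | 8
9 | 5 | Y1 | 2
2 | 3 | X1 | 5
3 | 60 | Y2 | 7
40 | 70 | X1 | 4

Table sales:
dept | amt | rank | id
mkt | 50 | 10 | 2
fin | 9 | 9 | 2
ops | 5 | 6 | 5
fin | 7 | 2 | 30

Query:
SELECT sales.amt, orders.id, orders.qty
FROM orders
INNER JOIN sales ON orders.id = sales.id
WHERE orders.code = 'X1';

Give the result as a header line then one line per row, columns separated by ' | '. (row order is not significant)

After JOIN sales (4 rows):
orders.qty | orders.amt | orders.code | orders.id | sales.dept | sales.amt | sales.rank | sales.id
6 | 9 | Y2 | 30 | fin | 7 | 2 | 30
9 | 5 | Y1 | 2 | mkt | 50 | 10 | 2
9 | 5 | Y1 | 2 | fin | 9 | 9 | 2
2 | 3 | X1 | 5 | ops | 5 | 6 | 5
After WHERE (1 rows):
orders.qty | orders.amt | orders.code | orders.id | sales.dept | sales.amt | sales.rank | sales.id
2 | 3 | X1 | 5 | ops | 5 | 6 | 5
After SELECT (1 rows):
sales.amt | orders.id | orders.qty
5 | 5 | 2

== RESULT ==
sales.amt | orders.id | orders.qty
5 | 5 | 2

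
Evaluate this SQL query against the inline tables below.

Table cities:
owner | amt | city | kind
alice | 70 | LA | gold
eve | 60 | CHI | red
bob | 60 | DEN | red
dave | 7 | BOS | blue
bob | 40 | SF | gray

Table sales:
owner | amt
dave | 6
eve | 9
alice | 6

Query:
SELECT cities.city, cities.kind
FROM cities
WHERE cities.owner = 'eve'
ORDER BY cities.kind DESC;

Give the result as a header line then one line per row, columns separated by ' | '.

== RESULT ==
cities.city | cities.kind
CHI | red

Derivation:
After WHERE (1 rows):
cities.owner | cities.amt | cities.city | cities.kind
eve | 60 | CHI | red
After SELECT (1 rows):
cities.city | cities.kind
CHI | red
After ORDER BY (1 rows):
cities.city | cities.kind
CHI | red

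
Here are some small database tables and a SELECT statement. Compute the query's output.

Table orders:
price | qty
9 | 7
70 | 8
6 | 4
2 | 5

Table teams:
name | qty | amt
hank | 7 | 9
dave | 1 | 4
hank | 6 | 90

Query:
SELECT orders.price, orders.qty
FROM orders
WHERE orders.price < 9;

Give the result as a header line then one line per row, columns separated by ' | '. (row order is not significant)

After WHERE (2 rows):
orders.price | orders.qty
6 | 4
2 | 5
After SELECT (2 rows):
orders.price | orders.qty
6 | 4
2 | 5

== RESULT ==
orders.price | orders.qty
6 | 4
2 | 5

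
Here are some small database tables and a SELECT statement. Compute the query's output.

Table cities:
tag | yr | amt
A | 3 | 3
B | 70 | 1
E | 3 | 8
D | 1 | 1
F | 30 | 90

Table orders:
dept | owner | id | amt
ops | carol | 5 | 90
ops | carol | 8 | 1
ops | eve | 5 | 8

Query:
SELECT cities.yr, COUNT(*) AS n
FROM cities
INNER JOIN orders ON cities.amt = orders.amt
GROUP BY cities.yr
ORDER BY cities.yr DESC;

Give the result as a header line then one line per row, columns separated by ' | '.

After JOIN orders (4 rows):
cities.tag | cities.yr | cities.amt | orders.dept | orders.owner | orders.id | orders.amt
B | 70 | 1 | ops | carol | 8 | 1
E | 3 | 8 | ops | eve | 5 | 8
D | 1 | 1 | ops | carol | 8 | 1
F | 30 | 90 | ops | carol | 5 | 90
After GROUP BY (4 rows):
cities.yr | n
70 | 1
3 | 1
1 | 1
30 | 1
After ORDER BY (4 rows):
cities.yr | n
70 | 1
30 | 1
3 | 1
1 | 1

== RESULT ==
cities.yr | n
70 | 1
30 | 1
3 | 1
1 | 1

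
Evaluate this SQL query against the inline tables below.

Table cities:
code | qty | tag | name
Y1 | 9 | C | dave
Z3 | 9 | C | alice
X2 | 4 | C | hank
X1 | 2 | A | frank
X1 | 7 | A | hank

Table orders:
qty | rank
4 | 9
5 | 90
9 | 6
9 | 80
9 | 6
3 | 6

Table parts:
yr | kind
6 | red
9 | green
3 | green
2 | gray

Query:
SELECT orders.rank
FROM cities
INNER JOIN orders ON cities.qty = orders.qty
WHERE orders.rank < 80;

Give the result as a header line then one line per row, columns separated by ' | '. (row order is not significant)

After JOIN orders (7 rows):
cities.code | cities.qty | cities.tag | cities.name | orders.qty | orders.rank
Y1 | 9 | C | dave | 9 | 6
Y1 | 9 | C | dave | 9 | 80
Y1 | 9 | C | dave | 9 | 6
Z3 | 9 | C | alice | 9 | 6
Z3 | 9 | C | alice | 9 | 80
Z3 | 9 | C | alice | 9 | 6
X2 | 4 | C | hank | 4 | 9
After WHERE (5 rows):
cities.code | cities.qty | cities.tag | cities.name | orders.qty | orders.rank
Y1 | 9 | C | dave | 9 | 6
Y1 | 9 | C | dave | 9 | 6
Z3 | 9 | C | alice | 9 | 6
Z3 | 9 | C | alice | 9 | 6
X2 | 4 | C | hank | 4 | 9
After SELECT (5 rows):
orders.rank
6
6
6
6
9

== RESULT ==
orders.rank
6
6
6
6
9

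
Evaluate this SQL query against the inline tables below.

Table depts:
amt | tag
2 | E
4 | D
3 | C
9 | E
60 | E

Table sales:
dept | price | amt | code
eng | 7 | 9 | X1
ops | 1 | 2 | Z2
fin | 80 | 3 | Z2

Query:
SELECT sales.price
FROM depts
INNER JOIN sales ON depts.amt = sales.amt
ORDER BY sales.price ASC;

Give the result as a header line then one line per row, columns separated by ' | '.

After JOIN sales (3 rows):
depts.amt | depts.tag | sales.dept | sales.price | sales.amt | sales.code
2 | E | ops | 1 | 2 | Z2
3 | C | fin | 80 | 3 | Z2
9 | E | eng | 7 | 9 | X1
After SELECT (3 rows):
sales.price
1
80
7
After ORDER BY (3 rows):
sales.price
1
7
80

== RESULT ==
sales.price
1
7
80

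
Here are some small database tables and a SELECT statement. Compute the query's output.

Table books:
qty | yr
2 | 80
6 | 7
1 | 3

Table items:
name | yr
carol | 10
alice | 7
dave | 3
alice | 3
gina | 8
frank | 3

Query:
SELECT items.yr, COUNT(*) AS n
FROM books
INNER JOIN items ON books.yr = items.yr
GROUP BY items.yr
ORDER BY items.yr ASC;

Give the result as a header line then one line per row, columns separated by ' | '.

After JOIN items (4 rows):
books.qty | books.yr | items.name | items.yr
6 | 7 | alice | 7
1 | 3 | dave | 3
1 | 3 | alice | 3
1 | 3 | frank | 3
After GROUP BY (2 rows):
items.yr | n
7 | 1
3 | 3
After ORDER BY (2 rows):
items.yr | n
3 | 3
7 | 1

== RESULT ==
items.yr | n
3 | 3
7 | 1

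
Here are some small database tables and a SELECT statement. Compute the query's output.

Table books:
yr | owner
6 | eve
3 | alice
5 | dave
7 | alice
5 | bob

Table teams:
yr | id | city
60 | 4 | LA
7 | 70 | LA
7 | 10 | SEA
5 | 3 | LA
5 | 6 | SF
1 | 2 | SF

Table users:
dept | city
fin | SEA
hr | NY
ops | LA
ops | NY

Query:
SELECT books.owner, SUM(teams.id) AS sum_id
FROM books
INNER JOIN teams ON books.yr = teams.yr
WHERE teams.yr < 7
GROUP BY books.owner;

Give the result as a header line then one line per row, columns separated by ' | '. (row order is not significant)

After JOIN teams (6 rows):
books.yr | books.owner | teams.yr | teams.id | teams.city
5 | dave | 5 | 3 | LA
5 | dave | 5 | 6 | SF
7 | alice | 7 | 70 | LA
7 | alice | 7 | 10 | SEA
5 | bob | 5 | 3 | LA
5 | bob | 5 | 6 | SF
After WHERE (4 rows):
books.yr | books.owner | teams.yr | teams.id | teams.city
5 | dave | 5 | 3 | LA
5 | dave | 5 | 6 | SF
5 | bob | 5 | 3 | LA
5 | bob | 5 | 6 | SF
After GROUP BY (2 rows):
books.owner | sum_id
dave | 9
bob | 9

== RESULT ==
books.owner | sum_id
dave | 9
bob | 9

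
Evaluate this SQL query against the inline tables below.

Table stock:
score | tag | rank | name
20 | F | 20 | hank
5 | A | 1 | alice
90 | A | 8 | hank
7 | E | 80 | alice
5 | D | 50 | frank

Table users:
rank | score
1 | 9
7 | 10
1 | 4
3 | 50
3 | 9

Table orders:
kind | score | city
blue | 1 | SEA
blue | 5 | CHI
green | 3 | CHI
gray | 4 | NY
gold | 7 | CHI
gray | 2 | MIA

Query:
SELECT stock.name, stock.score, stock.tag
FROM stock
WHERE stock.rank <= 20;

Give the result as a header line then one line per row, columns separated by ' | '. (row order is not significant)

After WHERE (3 rows):
stock.score | stock.tag | stock.rank | stock.name
20 | F | 20 | hank
5 | A | 1 | alice
90 | A | 8 | hank
After SELECT (3 rows):
stock.name | stock.score | stock.tag
hank | 20 | F
alice | 5 | A
hank | 90 | A

== RESULT ==
stock.name | stock.score | stock.tag
hank | 20 | F
alice | 5 | A
hank | 90 | A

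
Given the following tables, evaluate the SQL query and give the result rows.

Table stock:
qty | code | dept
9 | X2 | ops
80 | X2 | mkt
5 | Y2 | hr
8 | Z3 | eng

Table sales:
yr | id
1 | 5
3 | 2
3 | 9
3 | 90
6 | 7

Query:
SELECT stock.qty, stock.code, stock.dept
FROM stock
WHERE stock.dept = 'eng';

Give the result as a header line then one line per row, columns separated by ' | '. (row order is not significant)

== RESULT ==
stock.qty | stock.code | stock.dept
8 | Z3 | eng

Derivation:
After WHERE (1 rows):
stock.qty | stock.code | stock.dept
8 | Z3 | eng
After SELECT (1 rows):
stock.qty | stock.code | stock.dept
8 | Z3 | eng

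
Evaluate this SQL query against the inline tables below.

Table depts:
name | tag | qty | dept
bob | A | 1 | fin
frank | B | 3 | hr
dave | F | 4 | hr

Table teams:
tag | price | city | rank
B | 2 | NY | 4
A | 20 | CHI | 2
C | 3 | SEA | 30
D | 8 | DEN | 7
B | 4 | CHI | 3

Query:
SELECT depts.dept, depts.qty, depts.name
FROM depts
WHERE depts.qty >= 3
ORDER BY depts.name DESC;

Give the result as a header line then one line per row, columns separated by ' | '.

After WHERE (2 rows):
depts.name | depts.tag | depts.qty | depts.dept
frank | B | 3 | hr
dave | F | 4 | hr
After SELECT (2 rows):
depts.dept | depts.qty | depts.name
hr | 3 | frank
hr | 4 | dave
After ORDER BY (2 rows):
depts.dept | depts.qty | depts.name
hr | 3 | frank
hr | 4 | dave

== RESULT ==
depts.dept | depts.qty | depts.name
hr | 3 | frank
hr | 4 | dave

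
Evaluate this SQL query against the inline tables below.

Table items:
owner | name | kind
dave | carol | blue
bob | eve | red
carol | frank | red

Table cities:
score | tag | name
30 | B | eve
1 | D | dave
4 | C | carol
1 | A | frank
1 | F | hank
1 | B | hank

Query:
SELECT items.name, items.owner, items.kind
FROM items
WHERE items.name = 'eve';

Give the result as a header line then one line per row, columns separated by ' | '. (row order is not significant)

== RESULT ==
items.name | items.owner | items.kind
eve | bob | red

Derivation:
After WHERE (1 rows):
items.owner | items.name | items.kind
bob | eve | red
After SELECT (1 rows):
items.name | items.owner | items.kind
eve | bob | red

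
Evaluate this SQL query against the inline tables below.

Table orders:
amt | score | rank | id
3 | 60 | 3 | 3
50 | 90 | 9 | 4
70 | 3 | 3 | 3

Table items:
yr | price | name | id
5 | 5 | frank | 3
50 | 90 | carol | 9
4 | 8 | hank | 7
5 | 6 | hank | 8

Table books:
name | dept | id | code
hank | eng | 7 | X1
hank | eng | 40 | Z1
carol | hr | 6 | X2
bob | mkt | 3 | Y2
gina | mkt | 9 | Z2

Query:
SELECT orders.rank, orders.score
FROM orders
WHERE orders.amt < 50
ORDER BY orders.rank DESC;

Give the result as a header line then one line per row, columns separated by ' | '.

After WHERE (1 rows):
orders.amt | orders.score | orders.rank | orders.id
3 | 60 | 3 | 3
After SELECT (1 rows):
orders.rank | orders.score
3 | 60
After ORDER BY (1 rows):
orders.rank | orders.score
3 | 60

== RESULT ==
orders.rank | orders.score
3 | 60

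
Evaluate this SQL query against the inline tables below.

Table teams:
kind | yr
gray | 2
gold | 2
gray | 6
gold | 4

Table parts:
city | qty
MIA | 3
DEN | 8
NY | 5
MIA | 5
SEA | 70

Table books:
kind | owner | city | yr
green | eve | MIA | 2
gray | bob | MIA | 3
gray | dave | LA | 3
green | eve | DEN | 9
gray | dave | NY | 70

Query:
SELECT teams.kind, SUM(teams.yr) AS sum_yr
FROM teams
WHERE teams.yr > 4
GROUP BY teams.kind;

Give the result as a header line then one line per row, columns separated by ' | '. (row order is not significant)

After WHERE (1 rows):
teams.kind | teams.yr
gray | 6
After GROUP BY (1 rows):
teams.kind | sum_yr
gray | 6

== RESULT ==
teams.kind | sum_yr
gray | 6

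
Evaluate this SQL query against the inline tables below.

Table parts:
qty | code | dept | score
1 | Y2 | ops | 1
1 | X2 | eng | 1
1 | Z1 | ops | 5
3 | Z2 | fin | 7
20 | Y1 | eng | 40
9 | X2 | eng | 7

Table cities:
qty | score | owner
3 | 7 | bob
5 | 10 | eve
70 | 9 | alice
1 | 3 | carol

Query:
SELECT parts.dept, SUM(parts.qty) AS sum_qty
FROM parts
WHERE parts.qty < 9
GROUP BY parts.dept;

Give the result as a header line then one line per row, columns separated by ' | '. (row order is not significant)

After WHERE (4 rows):
parts.qty | parts.code | parts.dept | parts.score
1 | Y2 | ops | 1
1 | X2 | eng | 1
1 | Z1 | ops | 5
3 | Z2 | fin | 7
After GROUP BY (3 rows):
parts.dept | sum_qty
ops | 2
eng | 1
fin | 3

== RESULT ==
parts.dept | sum_qty
ops | 2
eng | 1
fin | 3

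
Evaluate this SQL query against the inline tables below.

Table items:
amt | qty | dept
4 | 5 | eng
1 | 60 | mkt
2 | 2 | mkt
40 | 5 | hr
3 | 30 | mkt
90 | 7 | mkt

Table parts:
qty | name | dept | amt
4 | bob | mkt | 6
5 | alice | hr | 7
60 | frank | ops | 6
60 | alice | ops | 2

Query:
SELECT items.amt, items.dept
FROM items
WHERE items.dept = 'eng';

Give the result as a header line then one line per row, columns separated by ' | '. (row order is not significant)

== RESULT ==
items.amt | items.dept
4 | eng

Derivation:
After WHERE (1 rows):
items.amt | items.qty | items.dept
4 | 5 | eng
After SELECT (1 rows):
items.amt | items.dept
4 | eng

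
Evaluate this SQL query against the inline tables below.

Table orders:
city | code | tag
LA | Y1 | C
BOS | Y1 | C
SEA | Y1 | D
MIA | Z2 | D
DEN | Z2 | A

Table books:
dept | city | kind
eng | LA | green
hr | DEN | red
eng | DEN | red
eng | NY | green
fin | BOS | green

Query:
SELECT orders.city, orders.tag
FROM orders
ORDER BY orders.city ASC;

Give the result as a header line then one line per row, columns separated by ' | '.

After SELECT (5 rows):
orders.city | orders.tag
LA | C
BOS | C
SEA | D
MIA | D
DEN | A
After ORDER BY (5 rows):
orders.city | orders.tag
BOS | C
DEN | A
LA | C
MIA | D
SEA | D

== RESULT ==
orders.city | orders.tag
BOS | C
DEN | A
LA | C
MIA | D
SEA | D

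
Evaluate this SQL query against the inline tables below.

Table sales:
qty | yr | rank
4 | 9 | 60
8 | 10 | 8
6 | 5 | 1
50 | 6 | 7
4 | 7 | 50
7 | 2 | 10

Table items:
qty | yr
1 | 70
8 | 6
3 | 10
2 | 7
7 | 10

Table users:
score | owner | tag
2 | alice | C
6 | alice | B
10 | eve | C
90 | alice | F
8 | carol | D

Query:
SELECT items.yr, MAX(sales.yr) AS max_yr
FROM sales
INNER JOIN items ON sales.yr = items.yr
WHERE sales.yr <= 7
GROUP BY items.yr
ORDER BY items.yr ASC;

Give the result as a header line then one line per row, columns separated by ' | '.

== RESULT ==
items.yr | max_yr
6 | 6
7 | 7

Derivation:
After JOIN items (4 rows):
sales.qty | sales.yr | sales.rank | items.qty | items.yr
8 | 10 | 8 | 3 | 10
8 | 10 | 8 | 7 | 10
50 | 6 | 7 | 8 | 6
4 | 7 | 50 | 2 | 7
After WHERE (2 rows):
sales.qty | sales.yr | sales.rank | items.qty | items.yr
50 | 6 | 7 | 8 | 6
4 | 7 | 50 | 2 | 7
After GROUP BY (2 rows):
items.yr | max_yr
6 | 6
7 | 7
After ORDER BY (2 rows):
items.yr | max_yr
6 | 6
7 | 7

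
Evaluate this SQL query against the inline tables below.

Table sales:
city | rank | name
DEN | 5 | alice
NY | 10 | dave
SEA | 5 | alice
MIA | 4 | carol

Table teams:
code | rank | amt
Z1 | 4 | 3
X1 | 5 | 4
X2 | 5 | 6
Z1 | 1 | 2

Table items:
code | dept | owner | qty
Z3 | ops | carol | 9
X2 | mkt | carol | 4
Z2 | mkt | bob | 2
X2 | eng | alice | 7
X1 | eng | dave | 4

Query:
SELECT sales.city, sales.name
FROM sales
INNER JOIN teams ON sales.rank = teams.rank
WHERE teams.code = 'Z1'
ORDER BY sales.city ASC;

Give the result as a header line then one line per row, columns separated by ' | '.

After JOIN teams (5 rows):
sales.city | sales.rank | sales.name | teams.code | teams.rank | teams.amt
DEN | 5 | alice | X1 | 5 | 4
DEN | 5 | alice | X2 | 5 | 6
SEA | 5 | alice | X1 | 5 | 4
SEA | 5 | alice | X2 | 5 | 6
MIA | 4 | carol | Z1 | 4 | 3
After WHERE (1 rows):
sales.city | sales.rank | sales.name | teams.code | teams.rank | teams.amt
MIA | 4 | carol | Z1 | 4 | 3
After SELECT (1 rows):
sales.city | sales.name
MIA | carol
After ORDER BY (1 rows):
sales.city | sales.name
MIA | carol

== RESULT ==
sales.city | sales.name
MIA | carol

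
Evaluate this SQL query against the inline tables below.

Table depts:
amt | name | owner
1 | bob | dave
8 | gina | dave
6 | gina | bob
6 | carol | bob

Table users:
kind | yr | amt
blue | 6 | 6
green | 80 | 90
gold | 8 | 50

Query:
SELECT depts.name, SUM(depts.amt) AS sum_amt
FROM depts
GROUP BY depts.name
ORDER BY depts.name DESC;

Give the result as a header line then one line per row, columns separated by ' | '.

After GROUP BY (3 rows):
depts.name | sum_amt
bob | 1
gina | 14
carol | 6
After ORDER BY (3 rows):
depts.name | sum_amt
gina | 14
carol | 6
bob | 1

== RESULT ==
depts.name | sum_amt
gina | 14
carol | 6
bob | 1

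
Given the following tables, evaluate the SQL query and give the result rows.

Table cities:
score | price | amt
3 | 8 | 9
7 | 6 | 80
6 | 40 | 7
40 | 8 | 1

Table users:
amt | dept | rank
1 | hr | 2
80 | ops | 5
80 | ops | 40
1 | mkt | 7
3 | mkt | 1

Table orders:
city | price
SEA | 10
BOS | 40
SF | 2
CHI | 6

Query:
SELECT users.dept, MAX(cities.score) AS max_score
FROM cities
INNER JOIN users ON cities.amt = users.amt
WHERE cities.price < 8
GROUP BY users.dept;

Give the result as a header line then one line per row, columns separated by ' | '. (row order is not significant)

== RESULT ==
users.dept | max_score
ops | 7

Derivation:
After JOIN users (4 rows):
cities.score | cities.price | cities.amt | users.amt | users.dept | users.rank
7 | 6 | 80 | 80 | ops | 5
7 | 6 | 80 | 80 | ops | 40
40 | 8 | 1 | 1 | hr | 2
40 | 8 | 1 | 1 | mkt | 7
After WHERE (2 rows):
cities.score | cities.price | cities.amt | users.amt | users.dept | users.rank
7 | 6 | 80 | 80 | ops | 5
7 | 6 | 80 | 80 | ops | 40
After GROUP BY (1 rows):
users.dept | max_score
ops | 7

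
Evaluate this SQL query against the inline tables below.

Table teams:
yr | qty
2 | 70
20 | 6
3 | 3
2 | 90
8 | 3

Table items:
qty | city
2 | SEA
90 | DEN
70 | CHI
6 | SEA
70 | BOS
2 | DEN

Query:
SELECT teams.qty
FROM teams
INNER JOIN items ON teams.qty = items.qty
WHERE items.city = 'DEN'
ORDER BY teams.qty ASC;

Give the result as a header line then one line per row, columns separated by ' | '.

After JOIN items (4 rows):
teams.yr | teams.qty | items.qty | items.city
2 | 70 | 70 | CHI
2 | 70 | 70 | BOS
20 | 6 | 6 | SEA
2 | 90 | 90 | DEN
After WHERE (1 rows):
teams.yr | teams.qty | items.qty | items.city
2 | 90 | 90 | DEN
After SELECT (1 rows):
teams.qty
90
After ORDER BY (1 rows):
teams.qty
90

== RESULT ==
teams.qty
90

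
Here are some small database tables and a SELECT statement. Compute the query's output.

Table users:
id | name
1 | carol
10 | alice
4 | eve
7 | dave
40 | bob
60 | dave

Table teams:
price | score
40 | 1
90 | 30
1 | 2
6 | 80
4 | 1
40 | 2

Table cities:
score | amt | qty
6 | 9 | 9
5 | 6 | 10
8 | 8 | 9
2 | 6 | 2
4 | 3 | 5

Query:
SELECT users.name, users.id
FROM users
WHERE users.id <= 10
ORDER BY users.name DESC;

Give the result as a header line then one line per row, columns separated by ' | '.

== RESULT ==
users.name | users.id
eve | 4
dave | 7
carol | 1
alice | 10

Derivation:
After WHERE (4 rows):
users.id | users.name
1 | carol
10 | alice
4 | eve
7 | dave
After SELECT (4 rows):
users.name | users.id
carol | 1
alice | 10
eve | 4
dave | 7
After ORDER BY (4 rows):
users.name | users.id
eve | 4
dave | 7
carol | 1
alice | 10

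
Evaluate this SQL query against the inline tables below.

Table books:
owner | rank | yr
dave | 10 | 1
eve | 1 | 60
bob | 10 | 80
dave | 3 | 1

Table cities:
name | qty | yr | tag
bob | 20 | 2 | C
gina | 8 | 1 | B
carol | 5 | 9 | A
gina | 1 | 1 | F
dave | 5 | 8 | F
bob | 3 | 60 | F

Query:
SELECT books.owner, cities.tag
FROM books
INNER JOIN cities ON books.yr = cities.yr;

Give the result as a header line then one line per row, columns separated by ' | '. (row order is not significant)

== RESULT ==
books.owner | cities.tag
dave | B
dave | F
eve | F
dave | B
dave | F

Derivation:
After JOIN cities (5 rows):
books.owner | books.rank | books.yr | cities.name | cities.qty | cities.yr | cities.tag
dave | 10 | 1 | gina | 8 | 1 | B
dave | 10 | 1 | gina | 1 | 1 | F
eve | 1 | 60 | bob | 3 | 60 | F
dave | 3 | 1 | gina | 8 | 1 | B
dave | 3 | 1 | gina | 1 | 1 | F
After SELECT (5 rows):
books.owner | cities.tag
dave | B
dave | F
eve | F
dave | B
dave | F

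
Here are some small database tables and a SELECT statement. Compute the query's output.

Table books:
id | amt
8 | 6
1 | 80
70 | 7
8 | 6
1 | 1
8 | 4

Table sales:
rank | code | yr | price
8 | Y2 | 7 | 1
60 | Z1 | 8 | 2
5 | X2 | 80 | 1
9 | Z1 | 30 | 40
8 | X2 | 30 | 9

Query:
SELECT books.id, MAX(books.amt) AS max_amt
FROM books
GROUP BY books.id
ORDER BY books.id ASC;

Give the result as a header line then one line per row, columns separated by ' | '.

After GROUP BY (3 rows):
books.id | max_amt
8 | 6
1 | 80
70 | 7
After ORDER BY (3 rows):
books.id | max_amt
1 | 80
8 | 6
70 | 7

== RESULT ==
books.id | max_amt
1 | 80
8 | 6
70 | 7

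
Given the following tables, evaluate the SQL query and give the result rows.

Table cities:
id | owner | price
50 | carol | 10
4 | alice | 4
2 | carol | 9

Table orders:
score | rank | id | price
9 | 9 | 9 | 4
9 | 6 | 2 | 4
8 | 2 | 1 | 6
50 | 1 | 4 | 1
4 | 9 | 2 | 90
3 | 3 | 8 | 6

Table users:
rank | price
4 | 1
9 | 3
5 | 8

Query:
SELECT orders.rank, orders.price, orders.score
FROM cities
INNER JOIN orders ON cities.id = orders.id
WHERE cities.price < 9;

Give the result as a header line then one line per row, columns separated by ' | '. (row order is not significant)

After JOIN orders (3 rows):
cities.id | cities.owner | cities.price | orders.score | orders.rank | orders.id | orders.price
4 | alice | 4 | 50 | 1 | 4 | 1
2 | carol | 9 | 9 | 6 | 2 | 4
2 | carol | 9 | 4 | 9 | 2 | 90
After WHERE (1 rows):
cities.id | cities.owner | cities.price | orders.score | orders.rank | orders.id | orders.price
4 | alice | 4 | 50 | 1 | 4 | 1
After SELECT (1 rows):
orders.rank | orders.price | orders.score
1 | 1 | 50

== RESULT ==
orders.rank | orders.price | orders.score
1 | 1 | 50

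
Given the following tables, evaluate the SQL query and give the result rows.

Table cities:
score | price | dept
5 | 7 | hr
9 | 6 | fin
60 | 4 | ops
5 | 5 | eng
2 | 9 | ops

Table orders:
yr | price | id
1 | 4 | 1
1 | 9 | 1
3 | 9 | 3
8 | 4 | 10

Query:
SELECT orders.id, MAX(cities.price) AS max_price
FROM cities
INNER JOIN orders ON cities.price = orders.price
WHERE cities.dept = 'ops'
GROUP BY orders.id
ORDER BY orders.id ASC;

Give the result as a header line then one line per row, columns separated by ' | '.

== RESULT ==
orders.id | max_price
1 | 9
3 | 9
10 | 4

Derivation:
After JOIN orders (4 rows):
cities.score | cities.price | cities.dept | orders.yr | orders.price | orders.id
60 | 4 | ops | 1 | 4 | 1
60 | 4 | ops | 8 | 4 | 10
2 | 9 | ops | 1 | 9 | 1
2 | 9 | ops | 3 | 9 | 3
After WHERE (4 rows):
cities.score | cities.price | cities.dept | orders.yr | orders.price | orders.id
60 | 4 | ops | 1 | 4 | 1
60 | 4 | ops | 8 | 4 | 10
2 | 9 | ops | 1 | 9 | 1
2 | 9 | ops | 3 | 9 | 3
After GROUP BY (3 rows):
orders.id | max_price
1 | 9
10 | 4
3 | 9
After ORDER BY (3 rows):
orders.id | max_price
1 | 9
3 | 9
10 | 4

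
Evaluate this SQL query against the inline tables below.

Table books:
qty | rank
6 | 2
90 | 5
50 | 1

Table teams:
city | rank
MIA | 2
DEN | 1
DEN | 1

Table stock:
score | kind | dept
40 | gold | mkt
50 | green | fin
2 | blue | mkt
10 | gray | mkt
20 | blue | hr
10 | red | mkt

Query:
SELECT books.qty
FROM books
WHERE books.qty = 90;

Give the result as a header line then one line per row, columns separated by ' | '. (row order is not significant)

== RESULT ==
books.qty
90

Derivation:
After WHERE (1 rows):
books.qty | books.rank
90 | 5
After SELECT (1 rows):
books.qty
90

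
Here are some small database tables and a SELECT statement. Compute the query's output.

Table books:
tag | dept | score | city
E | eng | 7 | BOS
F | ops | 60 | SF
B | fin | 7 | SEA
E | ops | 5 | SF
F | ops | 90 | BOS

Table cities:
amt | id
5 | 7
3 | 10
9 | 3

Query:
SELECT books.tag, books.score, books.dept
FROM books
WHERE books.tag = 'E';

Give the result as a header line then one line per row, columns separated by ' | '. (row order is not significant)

== RESULT ==
books.tag | books.score | books.dept
E | 7 | eng
E | 5 | ops

Derivation:
After WHERE (2 rows):
books.tag | books.dept | books.score | books.city
E | eng | 7 | BOS
E | ops | 5 | SF
After SELECT (2 rows):
books.tag | books.score | books.dept
E | 7 | eng
E | 5 | ops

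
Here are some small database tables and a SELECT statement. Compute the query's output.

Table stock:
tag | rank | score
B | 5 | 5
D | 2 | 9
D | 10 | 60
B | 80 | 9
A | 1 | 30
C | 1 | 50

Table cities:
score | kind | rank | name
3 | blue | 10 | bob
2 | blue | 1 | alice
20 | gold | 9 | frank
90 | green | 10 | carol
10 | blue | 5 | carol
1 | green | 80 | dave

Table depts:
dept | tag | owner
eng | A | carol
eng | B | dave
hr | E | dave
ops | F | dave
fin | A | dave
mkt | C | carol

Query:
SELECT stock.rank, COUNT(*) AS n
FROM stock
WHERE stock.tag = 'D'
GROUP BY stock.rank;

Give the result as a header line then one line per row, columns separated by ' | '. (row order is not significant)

After WHERE (2 rows):
stock.tag | stock.rank | stock.score
D | 2 | 9
D | 10 | 60
After GROUP BY (2 rows):
stock.rank | n
2 | 1
10 | 1

== RESULT ==
stock.rank | n
2 | 1
10 | 1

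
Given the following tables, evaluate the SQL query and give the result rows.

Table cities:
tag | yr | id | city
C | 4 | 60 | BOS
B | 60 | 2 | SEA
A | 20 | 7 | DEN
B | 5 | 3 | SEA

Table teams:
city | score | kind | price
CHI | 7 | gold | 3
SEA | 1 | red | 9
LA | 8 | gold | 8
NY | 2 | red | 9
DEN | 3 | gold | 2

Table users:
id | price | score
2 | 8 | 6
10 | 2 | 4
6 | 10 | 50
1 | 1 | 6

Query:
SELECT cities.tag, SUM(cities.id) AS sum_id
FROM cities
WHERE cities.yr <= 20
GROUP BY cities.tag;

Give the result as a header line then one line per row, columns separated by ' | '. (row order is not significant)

After WHERE (3 rows):
cities.tag | cities.yr | cities.id | cities.city
C | 4 | 60 | BOS
A | 20 | 7 | DEN
B | 5 | 3 | SEA
After GROUP BY (3 rows):
cities.tag | sum_id
C | 60
A | 7
B | 3

== RESULT ==
cities.tag | sum_id
C | 60
A | 7
B | 3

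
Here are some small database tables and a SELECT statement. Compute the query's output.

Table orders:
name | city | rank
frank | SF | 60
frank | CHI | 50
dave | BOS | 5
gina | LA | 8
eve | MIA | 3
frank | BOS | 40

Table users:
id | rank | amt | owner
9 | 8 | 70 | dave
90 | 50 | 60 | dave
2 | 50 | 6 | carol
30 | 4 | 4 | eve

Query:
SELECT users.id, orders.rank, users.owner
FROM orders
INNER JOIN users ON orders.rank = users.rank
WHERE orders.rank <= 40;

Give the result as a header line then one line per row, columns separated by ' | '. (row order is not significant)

== RESULT ==
users.id | orders.rank | users.owner
9 | 8 | dave

Derivation:
After JOIN users (3 rows):
orders.name | orders.city | orders.rank | users.id | users.rank | users.amt | users.owner
frank | CHI | 50 | 90 | 50 | 60 | dave
frank | CHI | 50 | 2 | 50 | 6 | carol
gina | LA | 8 | 9 | 8 | 70 | dave
After WHERE (1 rows):
orders.name | orders.city | orders.rank | users.id | users.rank | users.amt | users.owner
gina | LA | 8 | 9 | 8 | 70 | dave
After SELECT (1 rows):
users.id | orders.rank | users.owner
9 | 8 | dave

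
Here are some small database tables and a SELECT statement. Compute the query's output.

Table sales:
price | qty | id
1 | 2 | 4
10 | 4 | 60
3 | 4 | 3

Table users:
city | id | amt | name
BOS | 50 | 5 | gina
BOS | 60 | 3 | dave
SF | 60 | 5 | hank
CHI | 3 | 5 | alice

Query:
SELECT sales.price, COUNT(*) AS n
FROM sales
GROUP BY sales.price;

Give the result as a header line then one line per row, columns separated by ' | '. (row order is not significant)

After GROUP BY (3 rows):
sales.price | n
1 | 1
10 | 1
3 | 1

== RESULT ==
sales.price | n
1 | 1
10 | 1
3 | 1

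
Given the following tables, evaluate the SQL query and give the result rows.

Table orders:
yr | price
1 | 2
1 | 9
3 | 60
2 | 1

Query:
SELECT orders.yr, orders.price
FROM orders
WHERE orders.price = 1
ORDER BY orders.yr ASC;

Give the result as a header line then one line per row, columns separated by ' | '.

== RESULT ==
orders.yr | orders.price
2 | 1

Derivation:
After WHERE (1 rows):
orders.yr | orders.price
2 | 1
After SELECT (1 rows):
orders.yr | orders.price
2 | 1
After ORDER BY (1 rows):
orders.yr | orders.price
2 | 1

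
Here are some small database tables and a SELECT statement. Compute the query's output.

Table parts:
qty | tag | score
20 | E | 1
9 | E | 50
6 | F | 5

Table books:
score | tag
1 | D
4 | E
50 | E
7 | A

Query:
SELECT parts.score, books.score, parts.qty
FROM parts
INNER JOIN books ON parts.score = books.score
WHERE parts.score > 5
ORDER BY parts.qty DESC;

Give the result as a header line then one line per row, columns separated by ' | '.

== RESULT ==
parts.score | books.score | parts.qty
50 | 50 | 9

Derivation:
After JOIN books (2 rows):
parts.qty | parts.tag | parts.score | books.score | books.tag
20 | E | 1 | 1 | D
9 | E | 50 | 50 | E
After WHERE (1 rows):
parts.qty | parts.tag | parts.score | books.score | books.tag
9 | E | 50 | 50 | E
After SELECT (1 rows):
parts.score | books.score | parts.qty
50 | 50 | 9
After ORDER BY (1 rows):
parts.score | books.score | parts.qty
50 | 50 | 9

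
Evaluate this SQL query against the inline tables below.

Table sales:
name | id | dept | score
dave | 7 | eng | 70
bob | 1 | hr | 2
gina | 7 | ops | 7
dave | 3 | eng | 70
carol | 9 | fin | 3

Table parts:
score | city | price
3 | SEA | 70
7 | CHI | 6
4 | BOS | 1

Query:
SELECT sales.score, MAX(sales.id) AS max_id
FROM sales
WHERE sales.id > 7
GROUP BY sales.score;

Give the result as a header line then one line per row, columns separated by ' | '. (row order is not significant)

After WHERE (1 rows):
sales.name | sales.id | sales.dept | sales.score
carol | 9 | fin | 3
After GROUP BY (1 rows):
sales.score | max_id
3 | 9

== RESULT ==
sales.score | max_id
3 | 9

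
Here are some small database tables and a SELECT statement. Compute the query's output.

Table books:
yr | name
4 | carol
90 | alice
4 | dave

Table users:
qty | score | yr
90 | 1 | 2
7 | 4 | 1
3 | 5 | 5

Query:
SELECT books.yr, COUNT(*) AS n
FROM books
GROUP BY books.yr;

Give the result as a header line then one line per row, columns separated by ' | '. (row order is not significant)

== RESULT ==
books.yr | n
4 | 2
90 | 1

Derivation:
After GROUP BY (2 rows):
books.yr | n
4 | 2
90 | 1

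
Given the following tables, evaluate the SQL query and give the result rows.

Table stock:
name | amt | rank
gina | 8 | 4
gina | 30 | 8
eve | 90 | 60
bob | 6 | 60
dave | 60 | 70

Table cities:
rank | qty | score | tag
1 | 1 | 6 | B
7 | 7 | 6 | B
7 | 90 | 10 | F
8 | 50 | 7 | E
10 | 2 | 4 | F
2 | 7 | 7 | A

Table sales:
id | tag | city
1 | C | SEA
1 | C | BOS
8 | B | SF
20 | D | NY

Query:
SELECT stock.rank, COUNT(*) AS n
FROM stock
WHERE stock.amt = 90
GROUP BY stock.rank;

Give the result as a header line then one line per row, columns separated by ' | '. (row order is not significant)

After WHERE (1 rows):
stock.name | stock.amt | stock.rank
eve | 90 | 60
After GROUP BY (1 rows):
stock.rank | n
60 | 1

== RESULT ==
stock.rank | n
60 | 1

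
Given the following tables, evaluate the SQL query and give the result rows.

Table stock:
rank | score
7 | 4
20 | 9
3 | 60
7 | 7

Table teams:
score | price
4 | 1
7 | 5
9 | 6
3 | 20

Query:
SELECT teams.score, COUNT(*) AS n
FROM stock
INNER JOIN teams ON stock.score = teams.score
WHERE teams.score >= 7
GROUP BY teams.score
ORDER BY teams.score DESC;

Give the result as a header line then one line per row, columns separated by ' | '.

After JOIN teams (3 rows):
stock.rank | stock.score | teams.score | teams.price
7 | 4 | 4 | 1
20 | 9 | 9 | 6
7 | 7 | 7 | 5
After WHERE (2 rows):
stock.rank | stock.score | teams.score | teams.price
20 | 9 | 9 | 6
7 | 7 | 7 | 5
After GROUP BY (2 rows):
teams.score | n
9 | 1
7 | 1
After ORDER BY (2 rows):
teams.score | n
9 | 1
7 | 1

== RESULT ==
teams.score | n
9 | 1
7 | 1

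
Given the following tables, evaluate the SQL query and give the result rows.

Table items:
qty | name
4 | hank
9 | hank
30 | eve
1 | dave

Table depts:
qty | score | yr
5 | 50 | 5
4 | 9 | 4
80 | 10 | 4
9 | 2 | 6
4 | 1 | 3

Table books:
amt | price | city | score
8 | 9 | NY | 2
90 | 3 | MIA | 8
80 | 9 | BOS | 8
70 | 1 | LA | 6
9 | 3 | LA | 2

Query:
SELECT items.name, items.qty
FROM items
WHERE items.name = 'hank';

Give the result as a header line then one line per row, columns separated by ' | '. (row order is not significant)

== RESULT ==
items.name | items.qty
hank | 4
hank | 9

Derivation:
After WHERE (2 rows):
items.qty | items.name
4 | hank
9 | hank
After SELECT (2 rows):
items.name | items.qty
hank | 4
hank | 9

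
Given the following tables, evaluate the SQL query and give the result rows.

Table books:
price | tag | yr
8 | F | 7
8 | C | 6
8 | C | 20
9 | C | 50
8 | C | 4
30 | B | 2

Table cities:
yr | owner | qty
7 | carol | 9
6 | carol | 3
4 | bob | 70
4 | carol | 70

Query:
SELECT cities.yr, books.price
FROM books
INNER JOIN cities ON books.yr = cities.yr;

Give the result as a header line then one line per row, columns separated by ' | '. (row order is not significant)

After JOIN cities (4 rows):
books.price | books.tag | books.yr | cities.yr | cities.owner | cities.qty
8 | F | 7 | 7 | carol | 9
8 | C | 6 | 6 | carol | 3
8 | C | 4 | 4 | bob | 70
8 | C | 4 | 4 | carol | 70
After SELECT (4 rows):
cities.yr | books.price
7 | 8
6 | 8
4 | 8
4 | 8

== RESULT ==
cities.yr | books.price
7 | 8
6 | 8
4 | 8
4 | 8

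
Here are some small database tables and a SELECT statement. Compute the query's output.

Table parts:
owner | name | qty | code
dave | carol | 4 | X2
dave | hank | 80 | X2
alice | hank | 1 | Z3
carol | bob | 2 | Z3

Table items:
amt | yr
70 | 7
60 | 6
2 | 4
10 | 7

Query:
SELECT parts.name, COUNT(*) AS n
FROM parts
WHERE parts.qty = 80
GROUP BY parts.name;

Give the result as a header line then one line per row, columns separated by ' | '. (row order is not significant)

== RESULT ==
parts.name | n
hank | 1

Derivation:
After WHERE (1 rows):
parts.owner | parts.name | parts.qty | parts.code
dave | hank | 80 | X2
After GROUP BY (1 rows):
parts.name | n
hank | 1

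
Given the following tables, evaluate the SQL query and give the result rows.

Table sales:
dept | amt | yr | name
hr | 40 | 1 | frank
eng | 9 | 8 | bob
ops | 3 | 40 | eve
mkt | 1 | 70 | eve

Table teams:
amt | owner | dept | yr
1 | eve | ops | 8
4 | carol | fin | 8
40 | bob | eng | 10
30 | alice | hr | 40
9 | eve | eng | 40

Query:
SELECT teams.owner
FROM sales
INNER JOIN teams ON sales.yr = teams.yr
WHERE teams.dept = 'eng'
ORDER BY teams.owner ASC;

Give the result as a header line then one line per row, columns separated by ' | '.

== RESULT ==
teams.owner
eve

Derivation:
After JOIN teams (4 rows):
sales.dept | sales.amt | sales.yr | sales.name | teams.amt | teams.owner | teams.dept | teams.yr
eng | 9 | 8 | bob | 1 | eve | ops | 8
eng | 9 | 8 | bob | 4 | carol | fin | 8
ops | 3 | 40 | eve | 30 | alice | hr | 40
ops | 3 | 40 | eve | 9 | eve | eng | 40
After WHERE (1 rows):
sales.dept | sales.amt | sales.yr | sales.name | teams.amt | teams.owner | teams.dept | teams.yr
ops | 3 | 40 | eve | 9 | eve | eng | 40
After SELECT (1 rows):
teams.owner
eve
After ORDER BY (1 rows):
teams.owner
eve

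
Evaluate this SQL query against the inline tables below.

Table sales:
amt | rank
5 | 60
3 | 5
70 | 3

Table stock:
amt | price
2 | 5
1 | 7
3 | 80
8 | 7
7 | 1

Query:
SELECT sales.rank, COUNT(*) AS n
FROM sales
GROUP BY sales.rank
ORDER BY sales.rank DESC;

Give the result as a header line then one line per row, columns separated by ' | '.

== RESULT ==
sales.rank | n
60 | 1
5 | 1
3 | 1

Derivation:
After GROUP BY (3 rows):
sales.rank | n
60 | 1
5 | 1
3 | 1
After ORDER BY (3 rows):
sales.rank | n
60 | 1
5 | 1
3 | 1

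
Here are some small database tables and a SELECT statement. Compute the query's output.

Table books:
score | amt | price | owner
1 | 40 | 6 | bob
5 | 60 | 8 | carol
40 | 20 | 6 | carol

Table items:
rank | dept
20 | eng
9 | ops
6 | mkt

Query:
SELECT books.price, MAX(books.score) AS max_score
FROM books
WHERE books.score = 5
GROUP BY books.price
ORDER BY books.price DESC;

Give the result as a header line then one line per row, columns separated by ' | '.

== RESULT ==
books.price | max_score
8 | 5

Derivation:
After WHERE (1 rows):
books.score | books.amt | books.price | books.owner
5 | 60 | 8 | carol
After GROUP BY (1 rows):
books.price | max_score
8 | 5
After ORDER BY (1 rows):
books.price | max_score
8 | 5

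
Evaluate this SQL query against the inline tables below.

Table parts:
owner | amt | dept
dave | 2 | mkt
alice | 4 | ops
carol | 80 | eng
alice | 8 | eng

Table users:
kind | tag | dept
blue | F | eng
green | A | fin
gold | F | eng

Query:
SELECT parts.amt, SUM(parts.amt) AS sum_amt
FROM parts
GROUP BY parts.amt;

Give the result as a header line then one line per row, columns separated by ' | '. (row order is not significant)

After GROUP BY (4 rows):
parts.amt | sum_amt
2 | 2
4 | 4
80 | 80
8 | 8

== RESULT ==
parts.amt | sum_amt
2 | 2
4 | 4
80 | 80
8 | 8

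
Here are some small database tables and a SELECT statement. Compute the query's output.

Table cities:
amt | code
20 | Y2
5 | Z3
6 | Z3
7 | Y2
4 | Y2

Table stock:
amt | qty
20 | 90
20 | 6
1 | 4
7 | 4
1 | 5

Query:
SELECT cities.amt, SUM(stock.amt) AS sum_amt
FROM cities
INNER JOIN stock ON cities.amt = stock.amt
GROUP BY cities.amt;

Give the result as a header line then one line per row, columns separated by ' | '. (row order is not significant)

== RESULT ==
cities.amt | sum_amt
20 | 40
7 | 7

Derivation:
After JOIN stock (3 rows):
cities.amt | cities.code | stock.amt | stock.qty
20 | Y2 | 20 | 90
20 | Y2 | 20 | 6
7 | Y2 | 7 | 4
After GROUP BY (2 rows):
cities.amt | sum_amt
20 | 40
7 | 7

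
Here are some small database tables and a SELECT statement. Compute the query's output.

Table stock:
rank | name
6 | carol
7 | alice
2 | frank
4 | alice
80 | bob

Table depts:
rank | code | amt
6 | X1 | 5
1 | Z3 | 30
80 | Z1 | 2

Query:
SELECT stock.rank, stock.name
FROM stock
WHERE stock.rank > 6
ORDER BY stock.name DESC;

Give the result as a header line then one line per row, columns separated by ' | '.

== RESULT ==
stock.rank | stock.name
80 | bob
7 | alice

Derivation:
After WHERE (2 rows):
stock.rank | stock.name
7 | alice
80 | bob
After SELECT (2 rows):
stock.rank | stock.name
7 | alice
80 | bob
After ORDER BY (2 rows):
stock.rank | stock.name
80 | bob
7 | alice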